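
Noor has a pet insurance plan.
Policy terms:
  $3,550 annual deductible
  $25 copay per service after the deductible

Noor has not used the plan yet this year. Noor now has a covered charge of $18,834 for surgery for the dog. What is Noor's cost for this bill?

$3,575

The full $3,550 deductible is still open; $3,550 of this bill applies to it.
After the $3,550 deductible portion, $18,834 − $3,550 = $15,284 is subject to the copay.
Copay on this service: $25.
So the owner owes $3,550 + $25 = $3,575.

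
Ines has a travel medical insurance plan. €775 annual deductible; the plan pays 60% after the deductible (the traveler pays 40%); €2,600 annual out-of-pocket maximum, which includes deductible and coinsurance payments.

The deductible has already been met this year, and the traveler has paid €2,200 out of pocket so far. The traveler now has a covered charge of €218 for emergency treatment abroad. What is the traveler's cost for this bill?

The deductible is already satisfied, so the full bill goes to coinsurance.
Traveler's 40% share of €218 is €87.20.
Cumulative spending €2,200 + €87.20 = €2,287.20 stays under the €2,600 maximum.

€87.20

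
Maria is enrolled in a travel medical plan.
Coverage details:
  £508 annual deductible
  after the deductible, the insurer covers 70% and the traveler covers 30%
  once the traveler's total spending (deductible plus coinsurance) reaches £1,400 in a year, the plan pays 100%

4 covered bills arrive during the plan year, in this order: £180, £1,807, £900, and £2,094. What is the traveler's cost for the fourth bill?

£178.30

Claim 1 (£180): all of it applies to the deductible. Traveler pays £180; OOP now £180.
Claim 2 (£1,807): £328 to deductible, leaving £1,479; traveler's 30% is £443.70. Cost to traveler: £771.70. OOP to date £951.70.
Claim 3 (£900): deductible met; 30% of £900 = £270. Cost to traveler: £270. OOP to date £1,221.70.
Claim 4 (£2,094): deductible met; 30% of £2,094 = £628.20. Adding that to £1,221.70 gives £1,849.90, past the £1,400 cap; traveler pays only £1,400 − £1,221.70 = £178.30.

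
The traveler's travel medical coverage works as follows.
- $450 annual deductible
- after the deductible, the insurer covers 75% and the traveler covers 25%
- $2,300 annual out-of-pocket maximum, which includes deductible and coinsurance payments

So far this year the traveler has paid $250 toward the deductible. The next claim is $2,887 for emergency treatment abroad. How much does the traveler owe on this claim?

$871.75

Deductible still to meet: $450 − $250 = $200.
After the $200 deductible portion, $2,887 − $200 = $2,687 is subject to coinsurance.
Traveler's 25% share of $2,687 is $671.75.
Traveler responsibility before any cap: $200 + $671.75 = $871.75.
Year-to-date out-of-pocket becomes $250 + $871.75 = $1,121.75, still under the $2,300 maximum, so no cap applies.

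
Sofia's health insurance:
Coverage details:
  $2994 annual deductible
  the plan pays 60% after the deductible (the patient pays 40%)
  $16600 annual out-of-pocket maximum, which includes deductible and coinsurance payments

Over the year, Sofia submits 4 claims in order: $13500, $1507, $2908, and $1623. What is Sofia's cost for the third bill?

Claim 1 — $13500: deductible takes $2994, $10506 remains; coinsurance $10506 × 40% = $4202.40. Patient pays $7196.40; OOP now $7196.40.
Claim 2 — $1507: deductible already satisfied, so patient's share is 40% × $1507 = $602.80. Cost to patient: $602.80. OOP to date $7799.20.
Claim 3 — $2908: deductible met; 40% of $2908 = $1163.20. Cost to patient: $1163.20. OOP to date $8962.40.

$1163.20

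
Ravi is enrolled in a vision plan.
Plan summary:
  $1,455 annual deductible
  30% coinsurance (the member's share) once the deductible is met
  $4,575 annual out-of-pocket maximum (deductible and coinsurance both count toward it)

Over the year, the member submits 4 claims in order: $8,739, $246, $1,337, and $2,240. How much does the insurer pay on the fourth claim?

$1,780.10

Claim 1 ($8,739): deductible takes $1,455, $7,284 remains; member's 30% is $2,185.20. Member pays $3,640.20; OOP now $3,640.20. Plan pays $8,739 − $3,640.20 = $5,098.80.
Claim 2 ($246): 30% coinsurance on $246 = $73.80. Member pays $73.80; OOP now $3,714. Plan pays $246 − $73.80 = $172.20.
Claim 3 ($1,337): deductible already satisfied, so member's share is 30% × $1,337 = $401.10. Cost to member: $401.10. OOP to date $4,115.10. Insurer: $1,337 − $401.10 = $935.90.
Claim 4 ($2,240): 30% coinsurance on $2,240 = $672. That would push OOP to $4,787.10, over the $4,575 cap, so member pays $4,575 − $4,115.10 = $459.90. Insurer: $2,240 − $459.90 = $1,780.10.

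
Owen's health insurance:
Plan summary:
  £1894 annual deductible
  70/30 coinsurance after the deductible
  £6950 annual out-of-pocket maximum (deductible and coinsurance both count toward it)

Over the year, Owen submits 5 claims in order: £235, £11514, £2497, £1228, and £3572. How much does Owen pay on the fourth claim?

£368.40

Claim 1 — £235: all of it applies to the deductible. Patient owes £235 (running OOP £235).
Claim 2 — £11514: £1659 finishes the deductible; £9855 goes to coinsurance; coinsurance £9855 × 30% = £2956.50. Patient pays £4615.50; OOP now £4850.50.
Claim 3 — £2497: deductible met; 30% of £2497 = £749.10. Cost to patient: £749.10. OOP to date £5599.60.
Claim 4 — £1228: 30% coinsurance on £1228 = £368.40. Cost to patient: £368.40. OOP to date £5968.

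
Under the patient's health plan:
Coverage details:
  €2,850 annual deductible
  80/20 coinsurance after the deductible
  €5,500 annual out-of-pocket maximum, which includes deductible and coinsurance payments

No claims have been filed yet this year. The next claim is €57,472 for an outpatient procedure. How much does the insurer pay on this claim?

€51,972

Deductible not yet touched, so the first €2,850 of the bill goes to the deductible.
After the €2,850 deductible portion, €57,472 − €2,850 = €54,622 is subject to coinsurance.
20% of €54,622 = €10,924.40 falls to the patient.
So the patient owes €2,850 + €10,924.40 = €13,774.40 before any cap.
Year-to-date out-of-pocket would reach €0 + €13,774.40 = €13,774.40, above the €5,500 maximum, so the patient pays only €5,500 − €0 = €5,500.
The insurer covers the remainder: €57,472 − €5,500 = €51,972.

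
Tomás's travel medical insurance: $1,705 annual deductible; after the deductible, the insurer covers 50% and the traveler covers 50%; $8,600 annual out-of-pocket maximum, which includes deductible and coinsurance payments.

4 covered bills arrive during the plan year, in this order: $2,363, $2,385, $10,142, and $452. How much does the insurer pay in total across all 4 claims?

Claim 1 ($2,363): deductible takes $1,705, $658 remains; 50% of $658 = $329. Cost to traveler: $2,034. OOP to date $2,034. Insurer: $2,363 − $2,034 = $329.
Claim 2 ($2,385): 50% coinsurance on $2,385 = $1,192.50. Traveler pays $1,192.50; OOP now $3,226.50. Plan pays $2,385 − $1,192.50 = $1,192.50.
Claim 3 ($10,142): deductible already satisfied, so traveler's share is 50% × $10,142 = $5,071. Traveler owes $5,071 (running OOP $8,297.50). Insurer: $10,142 − $5,071 = $5,071.
Claim 4 ($452): deductible met; 50% of $452 = $226. Traveler owes $226 (running OOP $8,523.50). Plan pays $452 − $226 = $226.
Insurer total = bills − traveler's total = $15,342 − $8,523.50 = $6,818.50.

$6,818.50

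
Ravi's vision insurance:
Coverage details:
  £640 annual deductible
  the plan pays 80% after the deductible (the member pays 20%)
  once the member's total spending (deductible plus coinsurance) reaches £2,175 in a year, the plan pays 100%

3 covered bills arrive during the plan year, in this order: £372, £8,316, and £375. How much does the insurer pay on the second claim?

#1 (£372): all of it applies to the deductible. Member pays £372; OOP now £372. Insurer: £372 − £372 = £0.
#2 (£8,316): deductible takes £268, £8,048 remains; member's 20% is £1,609.60. Together that's £268 + £1,609.60 = £1,877.60. That would push OOP to £2,249.60, over the £2,175 cap, so member pays £2,175 − £372 = £1,803. Insurer: £8,316 − £1,803 = £6,513.

£6,513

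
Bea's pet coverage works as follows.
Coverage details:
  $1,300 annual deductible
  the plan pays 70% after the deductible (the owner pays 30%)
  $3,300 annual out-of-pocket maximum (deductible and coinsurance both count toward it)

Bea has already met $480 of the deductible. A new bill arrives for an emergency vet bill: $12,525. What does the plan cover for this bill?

$9,705

Remaining deductible: $1,300 − $480 = $820.
That leaves $12,525 − $820 = $11,705 for coinsurance.
Owner's 30% share of $11,705 is $3,511.50.
That puts the owner's cost at $820 + $3,511.50 = $4,331.50 before any cap.
Year-to-date out-of-pocket would reach $480 + $4,331.50 = $4,811.50, above the $3,300 maximum, so the owner pays only $3,300 − $480 = $2,820.
The plan picks up $12,525 − $2,820 = $9,705.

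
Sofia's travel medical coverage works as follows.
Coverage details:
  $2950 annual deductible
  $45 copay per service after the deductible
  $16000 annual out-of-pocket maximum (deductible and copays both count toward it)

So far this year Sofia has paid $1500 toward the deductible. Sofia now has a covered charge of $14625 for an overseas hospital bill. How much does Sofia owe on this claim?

Deductible still to meet: $2950 − $1500 = $1450.
That leaves $14625 − $1450 = $13175 for the copay.
Copay on this service: $45.
Traveler responsibility before any cap: $1450 + $45 = $1495.
Year-to-date out-of-pocket becomes $1500 + $1495 = $2995, still under the $16000 maximum, so no cap applies.

$1495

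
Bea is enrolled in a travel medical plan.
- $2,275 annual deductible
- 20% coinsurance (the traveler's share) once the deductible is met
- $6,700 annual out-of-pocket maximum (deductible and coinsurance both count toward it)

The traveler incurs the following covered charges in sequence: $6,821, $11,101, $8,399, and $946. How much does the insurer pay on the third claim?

Claim 1 ($6,821): deductible takes $2,275, $4,546 remains; 20% of $4,546 = $909.20. Traveler pays $3,184.20; OOP now $3,184.20. Insurer: $6,821 − $3,184.20 = $3,636.80.
Claim 2 ($11,101): 20% coinsurance on $11,101 = $2,220.20. Traveler pays $2,220.20; OOP now $5,404.40. Plan pays $11,101 − $2,220.20 = $8,880.80.
Claim 3 ($8,399): deductible already satisfied, so traveler's share is 20% × $8,399 = $1,679.80. Adding that to $5,404.40 gives $7,084.20, past the $6,700 cap; traveler pays only $6,700 − $5,404.40 = $1,295.60. Insurer: $8,399 − $1,295.60 = $7,103.40.

$7,103.40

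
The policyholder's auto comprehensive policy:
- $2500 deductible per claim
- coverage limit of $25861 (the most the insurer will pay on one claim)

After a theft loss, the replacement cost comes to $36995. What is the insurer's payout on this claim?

Subtract the deductible: $36995 − $2500 = $34495.
$34495 exceeds the $25861 limit, so the insurer pays the limit: $25861.

$25861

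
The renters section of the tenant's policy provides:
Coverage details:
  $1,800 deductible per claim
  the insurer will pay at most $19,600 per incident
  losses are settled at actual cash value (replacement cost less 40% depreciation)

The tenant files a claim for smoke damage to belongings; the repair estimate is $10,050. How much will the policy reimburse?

Actual cash value after 40% depreciation: $10,050 × 60% = $6,030.
Subtract the deductible: $6,030 − $1,800 = $4,230.
$4,230 is within the $19,600 limit, so the insurer pays $4,230.

$4,230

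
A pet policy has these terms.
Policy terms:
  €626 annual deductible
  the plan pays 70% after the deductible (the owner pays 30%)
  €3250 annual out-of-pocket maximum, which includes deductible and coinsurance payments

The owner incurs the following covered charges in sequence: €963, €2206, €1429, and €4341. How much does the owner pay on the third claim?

€428.70

Claim 1 (€963): €626 finishes the deductible; €337 goes to coinsurance; owner's 30% is €101.10. Cost to owner: €727.10. OOP to date €727.10.
Claim 2 (€2206): deductible met; 30% of €2206 = €661.80. Cost to owner: €661.80. OOP to date €1388.90.
Claim 3 (€1429): deductible met; 30% of €1429 = €428.70. Owner pays €428.70; OOP now €1817.60.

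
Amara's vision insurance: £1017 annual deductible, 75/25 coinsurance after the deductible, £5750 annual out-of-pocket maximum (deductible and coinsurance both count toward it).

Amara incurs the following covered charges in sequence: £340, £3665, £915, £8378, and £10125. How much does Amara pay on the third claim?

Claim 1 (£340): all of it applies to the deductible. Member pays £340; OOP now £340.
Claim 2 (£3665): £677 finishes the deductible; £2988 goes to coinsurance; 25% of £2988 = £747. Cost to member: £1424. OOP to date £1764.
Claim 3 (£915): 25% coinsurance on £915 = £228.75. Member owes £228.75 (running OOP £1992.75).

£228.75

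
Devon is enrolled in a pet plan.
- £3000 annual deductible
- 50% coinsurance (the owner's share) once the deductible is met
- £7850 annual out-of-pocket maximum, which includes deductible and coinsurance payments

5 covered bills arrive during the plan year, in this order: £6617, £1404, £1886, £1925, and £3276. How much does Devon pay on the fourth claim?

#1 (£6617): £3000 to deductible, leaving £3617; owner's 50% is £1808.50. Owner owes £4808.50 (running OOP £4808.50).
#2 (£1404): 50% coinsurance on £1404 = £702. Cost to owner: £702. OOP to date £5510.50.
#3 (£1886): deductible already satisfied, so owner's share is 50% × £1886 = £943. Owner pays £943; OOP now £6453.50.
#4 (£1925): deductible met; 50% of £1925 = £962.50. Owner owes £962.50 (running OOP £7416).

£962.50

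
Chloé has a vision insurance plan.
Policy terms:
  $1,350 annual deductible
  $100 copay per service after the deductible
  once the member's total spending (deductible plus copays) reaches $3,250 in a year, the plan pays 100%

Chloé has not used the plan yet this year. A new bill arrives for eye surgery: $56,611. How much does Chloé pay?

Nothing has been paid toward the $1,350 deductible, so the first $1,350 of this charge is applied there.
The remaining $55,261 (= $56,611 − $1,350) moves to the copay.
Copay on this service: $100.
Member responsibility before any cap: $1,350 + $100 = $1,450.
Total out-of-pocket so far would be $0 + $1,450 = $1,450, below the $3,250 cap — no reduction.

$1,450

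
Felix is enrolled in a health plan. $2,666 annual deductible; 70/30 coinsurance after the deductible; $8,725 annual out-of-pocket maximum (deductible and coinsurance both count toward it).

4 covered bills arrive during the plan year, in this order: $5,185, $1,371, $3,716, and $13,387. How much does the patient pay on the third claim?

#1 ($5,185): $2,666 to deductible, leaving $2,519; patient's 30% is $755.70. Patient pays $3,421.70; OOP now $3,421.70.
#2 ($1,371): deductible already satisfied, so patient's share is 30% × $1,371 = $411.30. Patient pays $411.30; OOP now $3,833.
#3 ($3,716): deductible already satisfied, so patient's share is 30% × $3,716 = $1,114.80. Patient owes $1,114.80 (running OOP $4,947.80).

$1,114.80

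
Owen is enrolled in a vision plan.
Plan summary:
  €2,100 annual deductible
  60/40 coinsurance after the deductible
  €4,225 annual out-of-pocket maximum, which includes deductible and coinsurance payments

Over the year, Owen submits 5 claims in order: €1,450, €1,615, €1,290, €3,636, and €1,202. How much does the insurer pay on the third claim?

€774

Claim 1 (€1,450): all of it applies to the deductible. Member owes €1,450 (running OOP €1,450). Insurer: €1,450 − €1,450 = €0.
Claim 2 (€1,615): €650 finishes the deductible; €965 goes to coinsurance; 40% of €965 = €386. Member pays €1,036; OOP now €2,486. Plan pays €1,615 − €1,036 = €579.
Claim 3 (€1,290): deductible already satisfied, so member's share is 40% × €1,290 = €516. Cost to member: €516. OOP to date €3,002. Plan pays €1,290 − €516 = €774.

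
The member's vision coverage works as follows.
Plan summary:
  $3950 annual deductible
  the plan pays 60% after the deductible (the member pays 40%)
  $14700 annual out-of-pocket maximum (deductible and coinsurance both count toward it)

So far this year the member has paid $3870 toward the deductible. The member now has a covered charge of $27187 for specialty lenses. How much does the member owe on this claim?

$3870 of the $3950 deductible is already met, leaving $80.
The remaining $27107 (= $27187 − $80) moves to coinsurance.
40% of $27107 = $10842.80 falls to the member.
That puts the member's cost at $80 + $10842.80 = $10922.80 before any cap.
Year-to-date out-of-pocket would reach $3870 + $10922.80 = $14792.80, above the $14700 maximum, so the member pays only $14700 − $3870 = $10830.

$10830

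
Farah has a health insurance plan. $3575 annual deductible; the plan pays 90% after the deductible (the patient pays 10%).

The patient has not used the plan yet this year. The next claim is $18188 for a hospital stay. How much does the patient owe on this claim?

Deductible not yet touched, so the first $3575 of the bill goes to the deductible.
That leaves $18188 − $3575 = $14613 for coinsurance.
Patient's 10% share of $14613 is $1461.30.
So the patient owes $3575 + $1461.30 = $5036.30.

$5036.30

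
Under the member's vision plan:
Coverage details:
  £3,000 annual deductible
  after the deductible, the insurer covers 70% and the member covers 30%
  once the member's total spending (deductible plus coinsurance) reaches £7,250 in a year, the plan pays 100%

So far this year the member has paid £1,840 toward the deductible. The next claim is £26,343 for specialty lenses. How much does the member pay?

£5,410

£1,840 of the £3,000 deductible is already met, leaving £1,160.
After the £1,160 deductible portion, £26,343 − £1,160 = £25,183 is subject to coinsurance.
30% of £25,183 = £7,554.90 falls to the member.
So the member owes £1,160 + £7,554.90 = £8,714.90 before any cap.
That would bring total out-of-pocket to £10,554.90, past the £7,250 cap. The member is capped at £7,250 − £1,840 = £5,410 on this claim.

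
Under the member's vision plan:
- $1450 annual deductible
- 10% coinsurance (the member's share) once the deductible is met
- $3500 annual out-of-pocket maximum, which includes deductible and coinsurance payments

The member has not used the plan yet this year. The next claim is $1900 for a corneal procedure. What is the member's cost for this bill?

$1495

Nothing has been paid toward the $1450 deductible, so the first $1450 of this charge is applied there.
The remaining $450 (= $1900 − $1450) moves to coinsurance.
Member's 10% share of $450 is $45.
That puts the member's cost at $1450 + $45 = $1495 before any cap.
Cumulative spending $0 + $1495 = $1495 stays under the $3500 maximum.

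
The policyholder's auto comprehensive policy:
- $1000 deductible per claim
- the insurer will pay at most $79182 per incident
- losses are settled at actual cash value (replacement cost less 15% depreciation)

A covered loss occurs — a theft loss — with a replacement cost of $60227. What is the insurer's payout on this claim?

At 15% depreciation, ACV = $60227 − $9034.05 = $51192.95.
Less the $1000 deductible: $51192.95 − $1000 = $50192.95.
That's under the $79182 cap, so the insurer reimburses the full $50192.95.

$50192.95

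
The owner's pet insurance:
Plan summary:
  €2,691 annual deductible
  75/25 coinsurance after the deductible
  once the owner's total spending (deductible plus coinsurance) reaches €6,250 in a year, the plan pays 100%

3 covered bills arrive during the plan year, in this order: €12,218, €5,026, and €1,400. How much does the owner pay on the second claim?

€1,177.25

Bill 1, €12,218: €2,691 finishes the deductible; €9,527 goes to coinsurance; owner's 25% is €2,381.75. Owner owes €5,072.75 (running OOP €5,072.75).
Bill 2, €5,026: deductible already satisfied, so owner's share is 25% × €5,026 = €1,256.50. Adding that to €5,072.75 gives €6,329.25, past the €6,250 cap; owner pays only €6,250 − €5,072.75 = €1,177.25.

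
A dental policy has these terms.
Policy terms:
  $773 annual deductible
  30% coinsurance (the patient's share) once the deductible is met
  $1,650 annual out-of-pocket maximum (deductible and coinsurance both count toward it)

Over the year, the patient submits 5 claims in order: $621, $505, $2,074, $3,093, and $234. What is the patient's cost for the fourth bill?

Claim 1 ($621): entire amount goes to the deductible. Patient pays $621; OOP now $621.
Claim 2 ($505): $152 finishes the deductible; $353 goes to coinsurance; coinsurance $353 × 30% = $105.90. Patient pays $257.90; OOP now $878.90.
Claim 3 ($2,074): deductible already satisfied, so patient's share is 30% × $2,074 = $622.20. Patient owes $622.20 (running OOP $1,501.10).
Claim 4 ($3,093): deductible met; 30% of $3,093 = $927.90. That would push OOP to $2,429, over the $1,650 cap, so patient pays $1,650 − $1,501.10 = $148.90.

$148.90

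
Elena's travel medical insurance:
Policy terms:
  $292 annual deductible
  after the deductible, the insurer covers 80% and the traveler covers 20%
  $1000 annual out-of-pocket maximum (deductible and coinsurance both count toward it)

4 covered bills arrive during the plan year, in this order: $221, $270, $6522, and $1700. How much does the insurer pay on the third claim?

$5853.80

Claim 1 ($221): fully absorbed by the deductible. Cost to traveler: $221. OOP to date $221. Insurer: $221 − $221 = $0.
Claim 2 ($270): $71 to deductible, leaving $199; coinsurance $199 × 20% = $39.80. Traveler owes $110.80 (running OOP $331.80). Plan pays $270 − $110.80 = $159.20.
Claim 3 ($6522): 20% coinsurance on $6522 = $1304.40. OOP would hit $1636.20 > $1000, so the cap limits the traveler to $1000 − $331.80 = $668.20. Insurer: $6522 − $668.20 = $5853.80.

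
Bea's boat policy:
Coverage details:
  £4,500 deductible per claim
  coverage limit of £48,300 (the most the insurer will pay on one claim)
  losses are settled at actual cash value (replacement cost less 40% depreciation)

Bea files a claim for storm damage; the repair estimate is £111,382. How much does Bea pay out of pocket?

£63,082

At 40% depreciation, ACV = £111,382 − £44,552.80 = £66,829.20.
Less the £4,500 deductible: £66,829.20 − £4,500 = £62,329.20.
The £48,300 per-incident cap binds; insurer pays £48,300.
Owner's share is the uncovered remainder: £111,382 − £48,300 = £63,082.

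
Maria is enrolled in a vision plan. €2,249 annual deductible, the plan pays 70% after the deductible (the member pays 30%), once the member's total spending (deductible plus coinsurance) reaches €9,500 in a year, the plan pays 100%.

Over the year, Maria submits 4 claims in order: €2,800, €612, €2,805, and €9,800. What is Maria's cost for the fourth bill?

Bill 1, €2,800: deductible takes €2,249, €551 remains; coinsurance €551 × 30% = €165.30. Member pays €2,414.30; OOP now €2,414.30.
Bill 2, €612: 30% coinsurance on €612 = €183.60. Member pays €183.60; OOP now €2,597.90.
Bill 3, €2,805: deductible already satisfied, so member's share is 30% × €2,805 = €841.50. Member pays €841.50; OOP now €3,439.40.
Bill 4, €9,800: 30% coinsurance on €9,800 = €2,940. Cost to member: €2,940. OOP to date €6,379.40.

€2,940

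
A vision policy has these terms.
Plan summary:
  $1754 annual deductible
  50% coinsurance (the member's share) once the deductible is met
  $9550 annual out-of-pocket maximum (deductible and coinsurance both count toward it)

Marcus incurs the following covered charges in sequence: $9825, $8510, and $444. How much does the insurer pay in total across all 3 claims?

$9229

Claim 1 ($9825): $1754 finishes the deductible; $8071 goes to coinsurance; 50% of $8071 = $4035.50. Member owes $5789.50 (running OOP $5789.50). Plan pays $9825 − $5789.50 = $4035.50.
Claim 2 ($8510): deductible met; 50% of $8510 = $4255. OOP would hit $10044.50 > $9550, so the cap limits the member to $9550 − $5789.50 = $3760.50. Insurer: $8510 − $3760.50 = $4749.50.
Claim 3 ($444): deductible met; 50% of $444 = $222. That would push OOP to $9772, over the $9550 cap, so member pays $9550 − $9550 = $0. Insurer: $444 − $0 = $444.
Insurer total = bills − member's total = $18779 − $9550 = $9229.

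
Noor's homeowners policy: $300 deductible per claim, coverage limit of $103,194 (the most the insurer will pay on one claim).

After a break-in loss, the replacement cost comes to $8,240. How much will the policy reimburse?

Subtract the deductible: $8,240 − $300 = $7,940.
$7,940 is within the $103,194 limit, so the insurer pays $7,940.

$7,940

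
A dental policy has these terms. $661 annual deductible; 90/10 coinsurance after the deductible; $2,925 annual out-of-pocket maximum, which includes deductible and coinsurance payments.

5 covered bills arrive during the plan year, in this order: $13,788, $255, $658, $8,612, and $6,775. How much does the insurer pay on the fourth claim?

Bill 1, $13,788: $661 to deductible, leaving $13,127; patient's 10% is $1,312.70. Cost to patient: $1,973.70. OOP to date $1,973.70. Plan pays $13,788 − $1,973.70 = $11,814.30.
Bill 2, $255: 10% coinsurance on $255 = $25.50. Patient pays $25.50; OOP now $1,999.20. Insurer: $255 − $25.50 = $229.50.
Bill 3, $658: deductible already satisfied, so patient's share is 10% × $658 = $65.80. Cost to patient: $65.80. OOP to date $2,065. Plan pays $658 − $65.80 = $592.20.
Bill 4, $8,612: deductible met; 10% of $8,612 = $861.20. OOP would hit $2,926.20 > $2,925, so the cap limits the patient to $2,925 − $2,065 = $860. Insurer: $8,612 − $860 = $7,752.

$7,752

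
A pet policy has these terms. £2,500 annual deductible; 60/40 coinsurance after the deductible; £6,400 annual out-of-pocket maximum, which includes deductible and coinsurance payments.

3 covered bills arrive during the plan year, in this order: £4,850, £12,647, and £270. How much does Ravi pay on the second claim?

#1 (£4,850): £2,500 finishes the deductible; £2,350 goes to coinsurance; owner's 40% is £940. Cost to owner: £3,440. OOP to date £3,440.
#2 (£12,647): deductible already satisfied, so owner's share is 40% × £12,647 = £5,058.80. That would push OOP to £8,498.80, over the £6,400 cap, so owner pays £6,400 − £3,440 = £2,960.

£2,960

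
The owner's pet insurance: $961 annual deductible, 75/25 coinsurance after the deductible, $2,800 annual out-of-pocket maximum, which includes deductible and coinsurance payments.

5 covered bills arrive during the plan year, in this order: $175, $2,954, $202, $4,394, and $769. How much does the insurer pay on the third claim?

$151.50

Claim 1 ($175): fully absorbed by the deductible. Owner owes $175 (running OOP $175). Insurer: $175 − $175 = $0.
Claim 2 ($2,954): deductible takes $786, $2,168 remains; 25% of $2,168 = $542. Owner pays $1,328; OOP now $1,503. Plan pays $2,954 − $1,328 = $1,626.
Claim 3 ($202): deductible already satisfied, so owner's share is 25% × $202 = $50.50. Owner owes $50.50 (running OOP $1,553.50). Plan pays $202 − $50.50 = $151.50.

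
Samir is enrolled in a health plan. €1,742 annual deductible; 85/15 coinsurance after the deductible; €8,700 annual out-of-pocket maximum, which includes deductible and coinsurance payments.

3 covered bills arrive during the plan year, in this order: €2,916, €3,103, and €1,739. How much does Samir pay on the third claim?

€260.85

Bill 1, €2,916: €1,742 finishes the deductible; €1,174 goes to coinsurance; 15% of €1,174 = €176.10. Patient owes €1,918.10 (running OOP €1,918.10).
Bill 2, €3,103: deductible met; 15% of €3,103 = €465.45. Patient owes €465.45 (running OOP €2,383.55).
Bill 3, €1,739: 15% coinsurance on €1,739 = €260.85. Patient owes €260.85 (running OOP €2,644.40).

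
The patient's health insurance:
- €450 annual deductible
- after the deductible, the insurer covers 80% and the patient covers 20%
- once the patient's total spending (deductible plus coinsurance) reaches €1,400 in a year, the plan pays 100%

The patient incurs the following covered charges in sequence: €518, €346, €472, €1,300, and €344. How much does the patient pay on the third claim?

Claim 1 (€518): €450 finishes the deductible; €68 goes to coinsurance; patient's 20% is €13.60. Patient owes €463.60 (running OOP €463.60).
Claim 2 (€346): deductible already satisfied, so patient's share is 20% × €346 = €69.20. Patient pays €69.20; OOP now €532.80.
Claim 3 (€472): 20% coinsurance on €472 = €94.40. Patient pays €94.40; OOP now €627.20.

€94.40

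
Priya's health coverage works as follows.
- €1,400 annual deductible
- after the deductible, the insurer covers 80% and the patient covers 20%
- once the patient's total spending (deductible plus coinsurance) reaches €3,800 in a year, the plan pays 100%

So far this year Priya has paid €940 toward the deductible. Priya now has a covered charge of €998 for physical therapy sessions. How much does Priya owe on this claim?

Remaining deductible: €1,400 − €940 = €460.
That leaves €998 − €460 = €538 for coinsurance.
20% of €538 = €107.60 falls to the patient.
So the patient owes €460 + €107.60 = €567.60 before any cap.
Cumulative spending €940 + €567.60 = €1,507.60 stays under the €3,800 maximum.

€567.60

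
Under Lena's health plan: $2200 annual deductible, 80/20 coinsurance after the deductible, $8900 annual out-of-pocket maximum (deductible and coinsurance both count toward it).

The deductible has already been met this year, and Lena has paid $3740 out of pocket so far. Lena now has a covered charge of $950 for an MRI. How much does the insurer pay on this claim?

With the deductible met, the entire $950 is subject to coinsurance.
20% of $950 = $190 falls to the patient.
Year-to-date out-of-pocket becomes $3740 + $190 = $3930, still under the $8900 maximum, so no cap applies.
The insurer covers the remainder: $950 − $190 = $760.

$760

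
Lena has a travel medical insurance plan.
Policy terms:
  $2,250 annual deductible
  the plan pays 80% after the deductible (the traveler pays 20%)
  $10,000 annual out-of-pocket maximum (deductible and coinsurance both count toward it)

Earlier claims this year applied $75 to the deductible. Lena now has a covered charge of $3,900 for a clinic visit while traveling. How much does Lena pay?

$75 of the $2,250 deductible is already met, leaving $2,175.
After the $2,175 deductible portion, $3,900 − $2,175 = $1,725 is subject to coinsurance.
Coinsurance: $1,725 × 20% = $345.
So the traveler owes $2,175 + $345 = $2,520 before any cap.
Total out-of-pocket so far would be $75 + $2,520 = $2,595, below the $10,000 cap — no reduction.

$2,520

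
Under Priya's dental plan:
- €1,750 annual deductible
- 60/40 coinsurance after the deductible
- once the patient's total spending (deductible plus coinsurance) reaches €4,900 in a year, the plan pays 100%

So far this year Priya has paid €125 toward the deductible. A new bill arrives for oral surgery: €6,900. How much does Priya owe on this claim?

€3,735

Deductible still to meet: €1,750 − €125 = €1,625.
That leaves €6,900 − €1,625 = €5,275 for coinsurance.
40% of €5,275 = €2,110 falls to the patient.
That puts the patient's cost at €1,625 + €2,110 = €3,735 before any cap.
Cumulative spending €125 + €3,735 = €3,860 stays under the €4,900 maximum.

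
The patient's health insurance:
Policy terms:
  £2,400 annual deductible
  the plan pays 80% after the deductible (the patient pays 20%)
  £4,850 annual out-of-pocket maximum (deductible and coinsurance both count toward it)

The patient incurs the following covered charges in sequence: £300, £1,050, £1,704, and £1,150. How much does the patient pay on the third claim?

£1,180.80

#1 (£300): entire amount goes to the deductible. Patient pays £300; OOP now £300.
#2 (£1,050): entire amount goes to the deductible. Patient pays £1,050; OOP now £1,350.
#3 (£1,704): £1,050 to deductible, leaving £654; coinsurance £654 × 20% = £130.80. Patient pays £1,180.80; OOP now £2,530.80.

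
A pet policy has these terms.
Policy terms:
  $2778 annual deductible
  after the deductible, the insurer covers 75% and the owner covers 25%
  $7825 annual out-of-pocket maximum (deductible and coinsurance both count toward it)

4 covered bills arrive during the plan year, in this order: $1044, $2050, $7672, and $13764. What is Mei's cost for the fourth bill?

$3050

Bill 1, $1044: fully absorbed by the deductible. Owner owes $1044 (running OOP $1044).
Bill 2, $2050: $1734 finishes the deductible; $316 goes to coinsurance; 25% of $316 = $79. Owner owes $1813 (running OOP $2857).
Bill 3, $7672: 25% coinsurance on $7672 = $1918. Owner pays $1918; OOP now $4775.
Bill 4, $13764: 25% coinsurance on $13764 = $3441. OOP would hit $8216 > $7825, so the cap limits the owner to $7825 − $4775 = $3050.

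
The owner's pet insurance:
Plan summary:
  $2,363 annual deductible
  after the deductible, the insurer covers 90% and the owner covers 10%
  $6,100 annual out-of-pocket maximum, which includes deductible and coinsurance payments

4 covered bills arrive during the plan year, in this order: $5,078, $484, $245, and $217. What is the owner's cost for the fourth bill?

$21.70

#1 ($5,078): $2,363 finishes the deductible; $2,715 goes to coinsurance; 10% of $2,715 = $271.50. Owner pays $2,634.50; OOP now $2,634.50.
#2 ($484): deductible met; 10% of $484 = $48.40. Owner owes $48.40 (running OOP $2,682.90).
#3 ($245): 10% coinsurance on $245 = $24.50. Owner pays $24.50; OOP now $2,707.40.
#4 ($217): 10% coinsurance on $217 = $21.70. Owner owes $21.70 (running OOP $2,729.10).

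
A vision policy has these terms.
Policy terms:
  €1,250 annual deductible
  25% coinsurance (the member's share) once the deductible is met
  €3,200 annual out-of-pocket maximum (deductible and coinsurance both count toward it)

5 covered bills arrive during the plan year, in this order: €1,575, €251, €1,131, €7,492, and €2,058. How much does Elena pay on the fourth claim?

Claim 1 — €1,575: €1,250 finishes the deductible; €325 goes to coinsurance; coinsurance €325 × 25% = €81.25. Member pays €1,331.25; OOP now €1,331.25.
Claim 2 — €251: deductible met; 25% of €251 = €62.75. Member owes €62.75 (running OOP €1,394).
Claim 3 — €1,131: deductible met; 25% of €1,131 = €282.75. Member owes €282.75 (running OOP €1,676.75).
Claim 4 — €7,492: deductible already satisfied, so member's share is 25% × €7,492 = €1,873. OOP would hit €3,549.75 > €3,200, so the cap limits the member to €3,200 − €1,676.75 = €1,523.25.

€1,523.25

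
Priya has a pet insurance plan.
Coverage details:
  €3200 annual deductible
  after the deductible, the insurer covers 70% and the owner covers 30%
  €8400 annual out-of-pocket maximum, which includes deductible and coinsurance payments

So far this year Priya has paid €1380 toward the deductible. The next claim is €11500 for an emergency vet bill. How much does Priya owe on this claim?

Remaining deductible: €3200 − €1380 = €1820.
The remaining €9680 (= €11500 − €1820) moves to coinsurance.
Coinsurance: €9680 × 30% = €2904.
Owner responsibility before any cap: €1820 + €2904 = €4724.
Year-to-date out-of-pocket becomes €1380 + €4724 = €6104, still under the €8400 maximum, so no cap applies.

€4724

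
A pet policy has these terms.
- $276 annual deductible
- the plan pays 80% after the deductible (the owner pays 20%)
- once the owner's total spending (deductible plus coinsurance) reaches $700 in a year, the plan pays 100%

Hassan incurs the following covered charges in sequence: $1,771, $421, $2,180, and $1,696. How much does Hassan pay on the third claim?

$40.80

Claim 1 — $1,771: deductible takes $276, $1,495 remains; owner's 20% is $299. Cost to owner: $575. OOP to date $575.
Claim 2 — $421: 20% coinsurance on $421 = $84.20. Cost to owner: $84.20. OOP to date $659.20.
Claim 3 — $2,180: 20% coinsurance on $2,180 = $436. That would push OOP to $1,095.20, over the $700 cap, so owner pays $700 − $659.20 = $40.80.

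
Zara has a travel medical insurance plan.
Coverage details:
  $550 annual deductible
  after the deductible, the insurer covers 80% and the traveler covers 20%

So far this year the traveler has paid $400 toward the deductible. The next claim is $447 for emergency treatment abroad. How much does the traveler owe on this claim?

Deductible still to meet: $550 − $400 = $150.
After the $150 deductible portion, $447 − $150 = $297 is subject to coinsurance.
20% of $297 = $59.40 falls to the traveler.
So the traveler owes $150 + $59.40 = $209.40.

$209.40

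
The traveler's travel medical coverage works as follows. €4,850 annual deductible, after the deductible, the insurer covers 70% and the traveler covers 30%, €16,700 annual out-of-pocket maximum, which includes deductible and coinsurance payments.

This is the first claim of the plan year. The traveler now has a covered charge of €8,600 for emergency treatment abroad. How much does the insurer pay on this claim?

Nothing has been paid toward the €4,850 deductible, so the first €4,850 of this charge is applied there.
After the €4,850 deductible portion, €8,600 − €4,850 = €3,750 is subject to coinsurance.
Coinsurance: €3,750 × 30% = €1,125.
That puts the traveler's cost at €4,850 + €1,125 = €5,975 before any cap.
Year-to-date out-of-pocket becomes €0 + €5,975 = €5,975, still under the €16,700 maximum, so no cap applies.
The insurer covers the remainder: €8,600 − €5,975 = €2,625.

€2,625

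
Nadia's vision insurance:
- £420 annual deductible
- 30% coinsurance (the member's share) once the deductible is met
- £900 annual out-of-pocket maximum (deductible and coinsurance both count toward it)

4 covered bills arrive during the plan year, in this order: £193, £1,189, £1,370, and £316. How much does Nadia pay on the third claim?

£191.40

Claim 1 (£193): entire amount goes to the deductible. Member pays £193; OOP now £193.
Claim 2 (£1,189): £227 finishes the deductible; £962 goes to coinsurance; member's 30% is £288.60. Cost to member: £515.60. OOP to date £708.60.
Claim 3 (£1,370): 30% coinsurance on £1,370 = £411. Adding that to £708.60 gives £1,119.60, past the £900 cap; member pays only £900 − £708.60 = £191.40.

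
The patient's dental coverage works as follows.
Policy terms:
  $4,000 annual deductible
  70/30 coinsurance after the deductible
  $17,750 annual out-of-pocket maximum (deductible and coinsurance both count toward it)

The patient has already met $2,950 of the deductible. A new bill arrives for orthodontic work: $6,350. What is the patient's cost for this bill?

Deductible still to meet: $4,000 − $2,950 = $1,050.
That leaves $6,350 − $1,050 = $5,300 for coinsurance.
Patient's 30% share of $5,300 is $1,590.
Patient responsibility before any cap: $1,050 + $1,590 = $2,640.
Total out-of-pocket so far would be $2,950 + $2,640 = $5,590, below the $17,750 cap — no reduction.

$2,640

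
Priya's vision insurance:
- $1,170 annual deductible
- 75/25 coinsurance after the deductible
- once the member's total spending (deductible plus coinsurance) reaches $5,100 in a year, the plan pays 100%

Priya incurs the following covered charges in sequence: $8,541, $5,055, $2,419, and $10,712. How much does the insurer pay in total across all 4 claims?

#1 ($8,541): deductible takes $1,170, $7,371 remains; coinsurance $7,371 × 25% = $1,842.75. Cost to member: $3,012.75. OOP to date $3,012.75. Insurer: $8,541 − $3,012.75 = $5,528.25.
#2 ($5,055): 25% coinsurance on $5,055 = $1,263.75. Cost to member: $1,263.75. OOP to date $4,276.50. Insurer: $5,055 − $1,263.75 = $3,791.25.
#3 ($2,419): deductible already satisfied, so member's share is 25% × $2,419 = $604.75. Cost to member: $604.75. OOP to date $4,881.25. Insurer: $2,419 − $604.75 = $1,814.25.
#4 ($10,712): 25% coinsurance on $10,712 = $2,678. Adding that to $4,881.25 gives $7,559.25, past the $5,100 cap; member pays only $5,100 − $4,881.25 = $218.75. Insurer: $10,712 − $218.75 = $10,493.25.
Insurer total: $5,528.25 + $3,791.25 + $1,814.25 + $10,493.25 = $21,627.

$21,627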